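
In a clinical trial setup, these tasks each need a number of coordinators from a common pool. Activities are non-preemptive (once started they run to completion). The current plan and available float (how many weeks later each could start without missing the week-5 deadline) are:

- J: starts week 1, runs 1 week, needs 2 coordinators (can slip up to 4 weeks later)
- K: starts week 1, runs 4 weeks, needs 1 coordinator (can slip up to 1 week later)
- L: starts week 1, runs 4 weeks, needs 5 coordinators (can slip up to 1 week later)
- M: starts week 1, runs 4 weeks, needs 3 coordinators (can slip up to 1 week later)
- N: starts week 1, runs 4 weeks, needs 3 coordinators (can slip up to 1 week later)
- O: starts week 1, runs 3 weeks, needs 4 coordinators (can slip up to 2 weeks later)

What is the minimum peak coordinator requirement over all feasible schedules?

16

Early-start (J@1, K@1, L@1, M@1, N@1, O@1) gives peak 18: w1:18  w2:16  w3:16  w4:12  w5:0.
Shift O→2.
Schedule J@1, K@1, L@1, M@1, N@1, O@2: w1:14  w2:16  w3:16  w4:16  w5:0 — peak 16.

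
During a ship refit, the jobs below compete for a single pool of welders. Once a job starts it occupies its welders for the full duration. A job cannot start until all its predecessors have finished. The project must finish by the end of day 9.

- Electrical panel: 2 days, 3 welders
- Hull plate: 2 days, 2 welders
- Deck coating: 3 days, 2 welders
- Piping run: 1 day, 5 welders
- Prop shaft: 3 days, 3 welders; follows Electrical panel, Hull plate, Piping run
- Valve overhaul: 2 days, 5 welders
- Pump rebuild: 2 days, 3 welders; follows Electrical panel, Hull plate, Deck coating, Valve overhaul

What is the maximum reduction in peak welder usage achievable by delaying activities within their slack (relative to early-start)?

Early-start peak: d1:17  d2:12  d3:5  d4:6  d5:6  d6:0  d7:0  d8:0  d9:0 ⇒ 17.
Leveled (Electrical panel@1, Hull plate@1, Deck coating@1, Piping run@3, Prop shaft@6, Valve overhaul@4, Pump rebuild@6): d1:7  d2:7  d3:7  d4:5  d5:5  d6:6  d7:6  d8:3  d9:0 ⇒ 7.
Reduction 17 − 7 = 10.

10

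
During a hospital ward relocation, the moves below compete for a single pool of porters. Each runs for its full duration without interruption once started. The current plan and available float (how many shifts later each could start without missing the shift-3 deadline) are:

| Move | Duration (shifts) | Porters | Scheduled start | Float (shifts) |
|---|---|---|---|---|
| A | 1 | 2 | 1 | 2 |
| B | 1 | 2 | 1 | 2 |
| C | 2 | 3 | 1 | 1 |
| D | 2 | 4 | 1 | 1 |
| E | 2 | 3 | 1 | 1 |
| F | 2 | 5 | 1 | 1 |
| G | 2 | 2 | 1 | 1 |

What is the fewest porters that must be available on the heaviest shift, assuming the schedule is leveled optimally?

17

Early-start (A@1, B@1, C@1, D@1, E@1, F@1, G@1) gives peak 21: s1:21  s2:17  s3:0.
Shift F→2.
Schedule A@1, B@1, C@1, D@1, E@1, F@2, G@1: s1:16  s2:17  s3:5 — peak 17.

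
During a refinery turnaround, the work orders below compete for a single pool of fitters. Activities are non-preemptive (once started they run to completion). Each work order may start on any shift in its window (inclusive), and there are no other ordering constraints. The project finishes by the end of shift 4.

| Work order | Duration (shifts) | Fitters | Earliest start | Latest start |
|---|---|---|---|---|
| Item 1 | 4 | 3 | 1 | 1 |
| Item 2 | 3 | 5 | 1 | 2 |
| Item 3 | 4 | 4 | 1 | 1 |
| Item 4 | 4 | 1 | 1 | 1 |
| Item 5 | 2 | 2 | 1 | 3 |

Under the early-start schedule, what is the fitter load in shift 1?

15

At early start, shift 1 has: Item 1, Item 2, Item 3, Item 4, Item 5.
Demand: 3 + 5 + 4 + 1 + 2 = 15.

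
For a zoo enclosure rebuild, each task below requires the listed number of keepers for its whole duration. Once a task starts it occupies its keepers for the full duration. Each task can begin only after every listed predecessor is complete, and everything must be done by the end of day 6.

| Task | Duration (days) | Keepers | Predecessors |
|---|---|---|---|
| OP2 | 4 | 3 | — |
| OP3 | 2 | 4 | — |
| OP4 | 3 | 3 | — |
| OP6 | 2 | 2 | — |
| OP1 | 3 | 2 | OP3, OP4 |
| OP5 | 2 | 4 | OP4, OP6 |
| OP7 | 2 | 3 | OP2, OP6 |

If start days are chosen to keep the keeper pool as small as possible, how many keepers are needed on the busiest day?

10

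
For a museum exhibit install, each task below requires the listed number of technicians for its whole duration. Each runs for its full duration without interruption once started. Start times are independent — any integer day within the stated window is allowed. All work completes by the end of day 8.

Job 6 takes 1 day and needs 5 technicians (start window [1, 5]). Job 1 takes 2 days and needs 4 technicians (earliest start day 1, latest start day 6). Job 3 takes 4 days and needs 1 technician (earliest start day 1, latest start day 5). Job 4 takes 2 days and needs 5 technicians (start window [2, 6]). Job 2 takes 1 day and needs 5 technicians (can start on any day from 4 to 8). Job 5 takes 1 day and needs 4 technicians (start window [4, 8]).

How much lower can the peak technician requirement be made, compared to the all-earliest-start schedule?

5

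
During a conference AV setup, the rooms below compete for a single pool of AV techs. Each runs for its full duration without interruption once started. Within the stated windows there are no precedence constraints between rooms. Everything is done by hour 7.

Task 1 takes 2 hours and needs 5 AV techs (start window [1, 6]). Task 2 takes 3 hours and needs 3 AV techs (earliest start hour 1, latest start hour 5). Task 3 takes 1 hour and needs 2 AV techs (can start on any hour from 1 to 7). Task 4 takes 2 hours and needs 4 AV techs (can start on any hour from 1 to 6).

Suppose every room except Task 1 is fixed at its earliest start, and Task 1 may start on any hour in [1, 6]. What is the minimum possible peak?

Task 1@1: h1:14  h2:12  h3:3  h4:0  h5:0  h6:0  h7:0 → peak 14
Task 1@2: h1:9  h2:12  h3:8  h4:0  h5:0  h6:0  h7:0 → peak 12
Task 1@3: h1:9  h2:7  h3:8  h4:5  h5:0  h6:0  h7:0 → peak 9
Task 1@4: h1:9  h2:7  h3:3  h4:5  h5:5  h6:0  h7:0 → peak 9
Task 1@5: h1:9  h2:7  h3:3  h4:0  h5:5  h6:5  h7:0 → peak 9
Task 1@6: h1:9  h2:7  h3:3  h4:0  h5:0  h6:5  h7:5 → peak 9
Best is Task 1@3, peak 9.

9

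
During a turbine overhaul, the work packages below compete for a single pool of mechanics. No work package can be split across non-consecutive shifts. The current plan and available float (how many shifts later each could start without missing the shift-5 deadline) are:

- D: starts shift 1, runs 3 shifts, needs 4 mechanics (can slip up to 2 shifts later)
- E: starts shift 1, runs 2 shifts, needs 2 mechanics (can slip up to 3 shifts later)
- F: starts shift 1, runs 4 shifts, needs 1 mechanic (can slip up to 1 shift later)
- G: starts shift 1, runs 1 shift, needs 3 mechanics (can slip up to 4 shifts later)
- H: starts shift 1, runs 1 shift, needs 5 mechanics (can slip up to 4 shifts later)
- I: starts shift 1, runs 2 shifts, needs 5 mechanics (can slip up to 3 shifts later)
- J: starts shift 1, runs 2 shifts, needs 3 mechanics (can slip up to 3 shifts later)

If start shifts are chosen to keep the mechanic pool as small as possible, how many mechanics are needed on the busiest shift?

Early-start (D@1, E@1, F@1, G@1, H@1, I@1, J@1) gives peak 23: s1:23  s2:15  s3:5  s4:1  s5:0.
Shift H→3, I→4, J→4.
Schedule D@1, E@1, F@1, G@1, H@3, I@4, J@4: s1:10  s2:7  s3:10  s4:9  s5:8 — peak 10.

10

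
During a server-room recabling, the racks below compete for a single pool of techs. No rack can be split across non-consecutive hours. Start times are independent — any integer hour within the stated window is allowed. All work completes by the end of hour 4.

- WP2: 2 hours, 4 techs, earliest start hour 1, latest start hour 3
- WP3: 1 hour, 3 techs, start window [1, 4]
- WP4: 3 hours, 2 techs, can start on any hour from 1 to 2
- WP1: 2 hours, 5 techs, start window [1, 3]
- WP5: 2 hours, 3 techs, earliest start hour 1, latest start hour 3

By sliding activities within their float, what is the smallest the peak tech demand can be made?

Early-start (WP2@1, WP3@1, WP4@1, WP1@1, WP5@1) gives peak 17: h1:17  h2:14  h3:2  h4:0.
Shift WP3→4, WP1→3.
Schedule WP2@1, WP3@4, WP4@1, WP1@3, WP5@1: h1:9  h2:9  h3:7  h4:8 — peak 9.
Total tech-hours = 33 over 4 hours ⇒ peak ≥ ⌈33/4⌉ = 9, so 9 is optimal.

9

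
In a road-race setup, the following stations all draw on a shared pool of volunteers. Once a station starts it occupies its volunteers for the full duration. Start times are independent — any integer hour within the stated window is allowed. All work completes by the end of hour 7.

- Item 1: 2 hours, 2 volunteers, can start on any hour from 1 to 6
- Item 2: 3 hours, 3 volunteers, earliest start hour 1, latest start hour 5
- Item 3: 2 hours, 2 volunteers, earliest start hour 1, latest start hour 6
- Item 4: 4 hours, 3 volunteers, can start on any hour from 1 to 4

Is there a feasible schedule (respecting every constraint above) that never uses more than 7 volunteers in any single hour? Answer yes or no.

yes

Schedule Item 1@1, Item 2@1, Item 3@3, Item 4@4: h1:5  h2:5  h3:5  h4:5  h5:3  h6:3  h7:3 — peak 5 ≤ 7.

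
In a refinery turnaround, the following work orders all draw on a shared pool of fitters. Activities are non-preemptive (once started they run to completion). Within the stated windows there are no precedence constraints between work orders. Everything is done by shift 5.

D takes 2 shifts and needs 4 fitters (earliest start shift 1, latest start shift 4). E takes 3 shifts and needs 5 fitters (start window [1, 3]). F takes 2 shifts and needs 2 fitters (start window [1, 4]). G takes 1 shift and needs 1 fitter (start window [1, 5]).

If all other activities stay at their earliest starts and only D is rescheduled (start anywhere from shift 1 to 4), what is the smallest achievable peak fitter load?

D@1: s1:12  s2:11  s3:5  s4:0  s5:0 → peak 12
D@2: s1:8  s2:11  s3:9  s4:0  s5:0 → peak 11
D@3: s1:8  s2:7  s3:9  s4:4  s5:0 → peak 9
D@4: s1:8  s2:7  s3:5  s4:4  s5:4 → peak 8
Best is D@4, peak 8.

8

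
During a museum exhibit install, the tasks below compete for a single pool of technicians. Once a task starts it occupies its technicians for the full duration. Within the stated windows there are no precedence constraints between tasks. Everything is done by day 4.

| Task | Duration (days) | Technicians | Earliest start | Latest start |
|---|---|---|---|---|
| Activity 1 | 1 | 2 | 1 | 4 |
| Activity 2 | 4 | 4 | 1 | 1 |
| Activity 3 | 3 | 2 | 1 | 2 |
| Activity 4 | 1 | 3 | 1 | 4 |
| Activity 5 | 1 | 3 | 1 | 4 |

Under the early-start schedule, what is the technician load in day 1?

At early start, day 1 has: Activity 1, Activity 2, Activity 3, Activity 4, Activity 5.
Demand: 2 + 4 + 2 + 3 + 3 = 14.

14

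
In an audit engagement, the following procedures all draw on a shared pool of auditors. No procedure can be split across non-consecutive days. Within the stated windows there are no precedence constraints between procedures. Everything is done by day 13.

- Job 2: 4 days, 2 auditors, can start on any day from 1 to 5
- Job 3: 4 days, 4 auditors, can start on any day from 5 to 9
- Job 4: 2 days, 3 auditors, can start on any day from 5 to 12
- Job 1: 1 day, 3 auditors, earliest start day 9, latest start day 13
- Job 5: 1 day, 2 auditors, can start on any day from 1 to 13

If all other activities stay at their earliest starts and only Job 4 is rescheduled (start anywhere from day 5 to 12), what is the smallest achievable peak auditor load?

Job 4@5: d1:4  d2:2  d3:2  d4:2  d5:7  d6:7  d7:4  d8:4  d9:3  d10:0  d11:0  d12:0  d13:0 → peak 7
Job 4@6: d1:4  d2:2  d3:2  d4:2  d5:4  d6:7  d7:7  d8:4  d9:3  d10:0  d11:0  d12:0  d13:0 → peak 7
Job 4@7: d1:4  d2:2  d3:2  d4:2  d5:4  d6:4  d7:7  d8:7  d9:3  d10:0  d11:0  d12:0  d13:0 → peak 7
Job 4@8: d1:4  d2:2  d3:2  d4:2  d5:4  d6:4  d7:4  d8:7  d9:6  d10:0  d11:0  d12:0  d13:0 → peak 7
Job 4@9: d1:4  d2:2  d3:2  d4:2  d5:4  d6:4  d7:4  d8:4  d9:6  d10:3  d11:0  d12:0  d13:0 → peak 6
Job 4@10: d1:4  d2:2  d3:2  d4:2  d5:4  d6:4  d7:4  d8:4  d9:3  d10:3  d11:3  d12:0  d13:0 → peak 4
Job 4@11: d1:4  d2:2  d3:2  d4:2  d5:4  d6:4  d7:4  d8:4  d9:3  d10:0  d11:3  d12:3  d13:0 → peak 4
Job 4@12: d1:4  d2:2  d3:2  d4:2  d5:4  d6:4  d7:4  d8:4  d9:3  d10:0  d11:0  d12:3  d13:3 → peak 4
Best is Job 4@10, peak 4.

4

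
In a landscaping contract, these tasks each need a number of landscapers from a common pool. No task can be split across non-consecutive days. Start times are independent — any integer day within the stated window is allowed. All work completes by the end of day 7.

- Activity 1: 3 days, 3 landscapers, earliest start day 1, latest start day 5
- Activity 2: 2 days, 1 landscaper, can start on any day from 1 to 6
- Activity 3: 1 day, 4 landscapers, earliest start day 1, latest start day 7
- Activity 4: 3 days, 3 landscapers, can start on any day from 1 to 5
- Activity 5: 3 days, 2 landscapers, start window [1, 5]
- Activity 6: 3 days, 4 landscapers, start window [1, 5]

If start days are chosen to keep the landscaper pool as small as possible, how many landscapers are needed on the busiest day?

7

Early-start (Activity 1@1, Activity 2@1, Activity 3@1, Activity 4@1, Activity 5@1, Activity 6@1) gives peak 17: d1:17  d2:13  d3:12  d4:0  d5:0  d6:0  d7:0.
Shift Activity 3→4, Activity 5→4, Activity 6→5.
Schedule Activity 1@1, Activity 2@1, Activity 3@4, Activity 4@1, Activity 5@4, Activity 6@5: d1:7  d2:7  d3:6  d4:6  d5:6  d6:6  d7:4 — peak 7.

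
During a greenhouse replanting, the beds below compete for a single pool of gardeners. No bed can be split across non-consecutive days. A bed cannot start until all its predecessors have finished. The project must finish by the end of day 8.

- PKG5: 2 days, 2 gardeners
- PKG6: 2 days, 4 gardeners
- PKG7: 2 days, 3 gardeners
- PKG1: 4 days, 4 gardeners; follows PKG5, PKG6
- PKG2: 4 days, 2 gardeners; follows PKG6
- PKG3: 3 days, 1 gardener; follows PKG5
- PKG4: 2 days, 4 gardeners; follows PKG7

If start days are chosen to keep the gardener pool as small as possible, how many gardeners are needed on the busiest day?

7

Early-start (PKG5@1, PKG6@1, PKG7@1, PKG1@3, PKG2@3, PKG3@3, PKG4@3) gives peak 11: d1:9  d2:9  d3:11  d4:11  d5:7  d6:6  d7:0  d8:0.
Shift PKG7→3, PKG2→5, PKG3→5, PKG4→7.
Schedule PKG5@1, PKG6@1, PKG7@3, PKG1@3, PKG2@5, PKG3@5, PKG4@7: d1:6  d2:6  d3:7  d4:7  d5:7  d6:7  d7:7  d8:6 — peak 7.
Total gardener-days = 53 over 8 days ⇒ peak ≥ ⌈53/8⌉ = 7, so 7 is optimal.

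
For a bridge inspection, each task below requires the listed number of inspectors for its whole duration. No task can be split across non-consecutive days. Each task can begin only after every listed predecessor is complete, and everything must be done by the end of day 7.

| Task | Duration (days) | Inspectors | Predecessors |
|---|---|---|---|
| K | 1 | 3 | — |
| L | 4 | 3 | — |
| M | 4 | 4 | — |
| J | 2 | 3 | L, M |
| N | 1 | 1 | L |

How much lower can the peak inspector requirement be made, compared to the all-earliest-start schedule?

Early-start peak: d1:10  d2:7  d3:7  d4:7  d5:4  d6:3  d7:0 ⇒ 10.
Leveled (K@1, L@1, M@2, J@6, N@5): d1:6  d2:7  d3:7  d4:7  d5:5  d6:3  d7:3 ⇒ 7.
Reduction 10 − 7 = 3.

3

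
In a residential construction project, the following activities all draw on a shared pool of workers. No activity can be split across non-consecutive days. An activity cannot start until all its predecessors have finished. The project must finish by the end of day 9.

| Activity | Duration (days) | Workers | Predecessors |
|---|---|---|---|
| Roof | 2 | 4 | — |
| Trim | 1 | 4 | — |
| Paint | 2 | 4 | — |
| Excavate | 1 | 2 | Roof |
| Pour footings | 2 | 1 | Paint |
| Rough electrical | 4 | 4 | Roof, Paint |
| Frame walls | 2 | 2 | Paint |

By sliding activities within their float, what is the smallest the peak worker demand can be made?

6

Early-start (Roof@1, Trim@1, Paint@1, Excavate@3, Pour footings@3, Rough electrical@3, Frame walls@3) gives peak 12: d1:12  d2:8  d3:9  d4:7  d5:4  d6:4  d7:0  d8:0  d9:0.
Shift Trim→3, Paint→4, Pour footings→6, Rough electrical→6, Frame walls→8.
Schedule Roof@1, Trim@3, Paint@4, Excavate@3, Pour footings@6, Rough electrical@6, Frame walls@8: d1:4  d2:4  d3:6  d4:4  d5:4  d6:5  d7:5  d8:6  d9:6 — peak 6.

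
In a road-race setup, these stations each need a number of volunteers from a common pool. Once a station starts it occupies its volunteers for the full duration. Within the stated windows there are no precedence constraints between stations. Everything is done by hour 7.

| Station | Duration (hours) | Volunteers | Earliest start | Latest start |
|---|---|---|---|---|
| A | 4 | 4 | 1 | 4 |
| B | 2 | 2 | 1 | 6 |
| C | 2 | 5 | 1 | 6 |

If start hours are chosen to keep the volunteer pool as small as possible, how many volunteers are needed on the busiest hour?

6

Early-start (A@1, B@1, C@1) gives peak 11: h1:11  h2:11  h3:4  h4:4  h5:0  h6:0  h7:0.
Shift C→5.
Schedule A@1, B@1, C@5: h1:6  h2:6  h3:4  h4:4  h5:5  h6:5  h7:0 — peak 6.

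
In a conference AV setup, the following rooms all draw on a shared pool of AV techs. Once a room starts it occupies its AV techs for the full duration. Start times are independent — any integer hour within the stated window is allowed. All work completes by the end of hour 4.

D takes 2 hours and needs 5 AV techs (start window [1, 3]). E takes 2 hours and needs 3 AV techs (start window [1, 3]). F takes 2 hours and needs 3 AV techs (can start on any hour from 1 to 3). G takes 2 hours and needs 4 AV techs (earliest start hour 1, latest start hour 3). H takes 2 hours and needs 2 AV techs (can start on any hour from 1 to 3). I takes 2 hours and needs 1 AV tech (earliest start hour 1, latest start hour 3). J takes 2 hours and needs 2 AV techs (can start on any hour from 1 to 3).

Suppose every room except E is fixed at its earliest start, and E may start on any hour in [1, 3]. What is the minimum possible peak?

E@1: h1:20  h2:20  h3:0  h4:0 → peak 20
E@2: h1:17  h2:20  h3:3  h4:0 → peak 20
E@3: h1:17  h2:17  h3:3  h4:3 → peak 17
Best is E@3, peak 17.

17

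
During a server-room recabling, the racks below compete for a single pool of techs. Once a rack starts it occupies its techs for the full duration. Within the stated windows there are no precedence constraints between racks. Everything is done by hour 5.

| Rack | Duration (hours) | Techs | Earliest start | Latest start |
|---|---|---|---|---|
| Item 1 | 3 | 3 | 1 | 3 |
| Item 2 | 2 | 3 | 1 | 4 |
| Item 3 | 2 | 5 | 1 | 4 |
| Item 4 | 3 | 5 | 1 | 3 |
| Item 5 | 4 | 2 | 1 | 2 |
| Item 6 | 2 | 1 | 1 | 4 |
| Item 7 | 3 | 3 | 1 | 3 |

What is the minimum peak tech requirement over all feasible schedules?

Early-start (Item 1@1, Item 2@1, Item 3@1, Item 4@1, Item 5@1, Item 6@1, Item 7@1) gives peak 22: h1:22  h2:22  h3:13  h4:2  h5:0.
Shift Item 4→3, Item 6→4, Item 7→3.
Schedule Item 1@1, Item 2@1, Item 3@1, Item 4@3, Item 5@1, Item 6@4, Item 7@3: h1:13  h2:13  h3:13  h4:11  h5:9 — peak 13.

13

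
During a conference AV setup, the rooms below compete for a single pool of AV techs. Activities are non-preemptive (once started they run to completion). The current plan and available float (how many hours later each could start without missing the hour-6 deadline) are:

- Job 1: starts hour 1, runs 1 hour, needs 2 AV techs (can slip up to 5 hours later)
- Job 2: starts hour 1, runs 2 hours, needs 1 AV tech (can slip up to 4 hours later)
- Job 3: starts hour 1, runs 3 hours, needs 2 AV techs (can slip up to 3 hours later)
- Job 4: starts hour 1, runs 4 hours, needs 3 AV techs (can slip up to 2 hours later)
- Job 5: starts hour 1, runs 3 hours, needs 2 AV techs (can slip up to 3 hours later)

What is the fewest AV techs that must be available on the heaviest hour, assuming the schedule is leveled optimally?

5

Early-start (Job 1@1, Job 2@1, Job 3@1, Job 4@1, Job 5@1) gives peak 10: h1:10  h2:8  h3:7  h4:3  h5:0  h6:0.
Shift Job 4→3, Job 5→4.
Schedule Job 1@1, Job 2@1, Job 3@1, Job 4@3, Job 5@4: h1:5  h2:3  h3:5  h4:5  h5:5  h6:5 — peak 5.
Total AV tech-hours = 28 over 6 hours ⇒ peak ≥ ⌈28/6⌉ = 5, so 5 is optimal.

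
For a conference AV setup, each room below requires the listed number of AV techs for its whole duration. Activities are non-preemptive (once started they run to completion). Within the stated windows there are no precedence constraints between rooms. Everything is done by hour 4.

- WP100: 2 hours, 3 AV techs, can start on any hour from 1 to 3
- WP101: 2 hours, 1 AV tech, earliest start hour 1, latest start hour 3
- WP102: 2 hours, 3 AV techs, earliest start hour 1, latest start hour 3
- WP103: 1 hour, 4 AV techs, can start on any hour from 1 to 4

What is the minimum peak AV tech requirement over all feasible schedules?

6

Early-start (WP100@1, WP101@1, WP102@1, WP103@1) gives peak 11: h1:11  h2:7  h3:0  h4:0.
Shift WP101→3, WP103→3.
Schedule WP100@1, WP101@3, WP102@1, WP103@3: h1:6  h2:6  h3:5  h4:1 — peak 6.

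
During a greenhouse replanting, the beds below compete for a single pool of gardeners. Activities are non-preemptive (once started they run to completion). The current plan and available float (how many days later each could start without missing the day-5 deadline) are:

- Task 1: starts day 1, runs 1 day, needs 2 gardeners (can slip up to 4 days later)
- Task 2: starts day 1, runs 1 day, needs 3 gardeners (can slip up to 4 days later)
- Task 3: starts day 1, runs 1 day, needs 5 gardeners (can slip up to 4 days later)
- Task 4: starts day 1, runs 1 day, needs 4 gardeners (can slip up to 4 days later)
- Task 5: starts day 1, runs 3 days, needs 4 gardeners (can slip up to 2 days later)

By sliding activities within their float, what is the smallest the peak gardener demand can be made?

7

Early-start (Task 1@1, Task 2@1, Task 3@1, Task 4@1, Task 5@1) gives peak 18: d1:18  d2:4  d3:4  d4:0  d5:0.
Shift Task 2→2, Task 4→2, Task 5→3.
Schedule Task 1@1, Task 2@2, Task 3@1, Task 4@2, Task 5@3: d1:7  d2:7  d3:4  d4:4  d5:4 — peak 7.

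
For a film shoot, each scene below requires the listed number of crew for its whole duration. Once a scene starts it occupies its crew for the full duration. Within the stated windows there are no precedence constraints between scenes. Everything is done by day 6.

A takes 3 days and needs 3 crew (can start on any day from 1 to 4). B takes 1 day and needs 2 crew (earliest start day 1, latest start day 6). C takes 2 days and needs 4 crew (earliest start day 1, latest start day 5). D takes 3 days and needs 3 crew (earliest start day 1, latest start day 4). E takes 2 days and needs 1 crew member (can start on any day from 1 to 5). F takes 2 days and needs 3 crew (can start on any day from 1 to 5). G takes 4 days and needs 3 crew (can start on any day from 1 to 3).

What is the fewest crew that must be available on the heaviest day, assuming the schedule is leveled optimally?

Early-start (A@1, B@1, C@1, D@1, E@1, F@1, G@1) gives peak 19: d1:19  d2:17  d3:9  d4:3  d5:0  d6:0.
Shift D→4, E→2, F→4, G→3.
Schedule A@1, B@1, C@1, D@4, E@2, F@4, G@3: d1:9  d2:8  d3:7  d4:9  d5:9  d6:6 — peak 9.

9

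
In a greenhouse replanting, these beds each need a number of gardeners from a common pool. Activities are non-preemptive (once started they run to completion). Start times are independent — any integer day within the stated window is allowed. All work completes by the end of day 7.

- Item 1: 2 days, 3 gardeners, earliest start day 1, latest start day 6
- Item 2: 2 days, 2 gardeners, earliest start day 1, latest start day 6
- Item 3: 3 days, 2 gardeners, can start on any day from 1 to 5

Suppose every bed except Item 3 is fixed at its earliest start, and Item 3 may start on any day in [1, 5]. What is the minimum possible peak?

Item 3@1: d1:7  d2:7  d3:2  d4:0  d5:0  d6:0  d7:0 → peak 7
Item 3@2: d1:5  d2:7  d3:2  d4:2  d5:0  d6:0  d7:0 → peak 7
Item 3@3: d1:5  d2:5  d3:2  d4:2  d5:2  d6:0  d7:0 → peak 5
Item 3@4: d1:5  d2:5  d3:0  d4:2  d5:2  d6:2  d7:0 → peak 5
Item 3@5: d1:5  d2:5  d3:0  d4:0  d5:2  d6:2  d7:2 → peak 5
Best is Item 3@3, peak 5.

5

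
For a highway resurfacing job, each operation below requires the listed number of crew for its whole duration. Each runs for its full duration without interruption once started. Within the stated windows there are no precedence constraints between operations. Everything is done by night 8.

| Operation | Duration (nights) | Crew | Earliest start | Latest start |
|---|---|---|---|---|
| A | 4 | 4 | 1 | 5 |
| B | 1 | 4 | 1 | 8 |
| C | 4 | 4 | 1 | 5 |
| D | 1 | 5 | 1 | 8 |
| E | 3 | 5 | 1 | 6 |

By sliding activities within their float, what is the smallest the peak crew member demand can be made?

Early-start (A@1, B@1, C@1, D@1, E@1) gives peak 22: n1:22  n2:13  n3:13  n4:8  n5:0  n6:0  n7:0  n8:0.
Shift C→2, D→5, E→6.
Schedule A@1, B@1, C@2, D@5, E@6: n1:8  n2:8  n3:8  n4:8  n5:9  n6:5  n7:5  n8:5 — peak 9.

9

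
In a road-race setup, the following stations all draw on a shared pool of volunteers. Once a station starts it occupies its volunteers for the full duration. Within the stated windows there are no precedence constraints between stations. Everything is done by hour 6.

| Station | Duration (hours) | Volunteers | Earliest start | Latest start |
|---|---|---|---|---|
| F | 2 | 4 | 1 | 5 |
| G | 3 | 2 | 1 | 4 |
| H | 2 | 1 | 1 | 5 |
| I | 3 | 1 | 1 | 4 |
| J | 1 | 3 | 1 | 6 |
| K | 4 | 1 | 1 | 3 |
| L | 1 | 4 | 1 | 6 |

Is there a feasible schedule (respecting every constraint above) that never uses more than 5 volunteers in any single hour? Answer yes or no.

no

The minimum achievable peak is 6; 5 < 6, so no feasible schedule stays within the cap.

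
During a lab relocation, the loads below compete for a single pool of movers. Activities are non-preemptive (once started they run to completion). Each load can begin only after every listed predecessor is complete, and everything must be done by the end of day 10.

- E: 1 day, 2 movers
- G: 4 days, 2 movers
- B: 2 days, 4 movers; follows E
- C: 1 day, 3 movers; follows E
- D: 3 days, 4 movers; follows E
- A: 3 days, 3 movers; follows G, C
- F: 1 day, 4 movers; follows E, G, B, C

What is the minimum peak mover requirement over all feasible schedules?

7

Early-start (E@1, G@1, B@2, C@2, D@2, A@5, F@5) gives peak 13: d1:4  d2:13  d3:10  d4:6  d5:7  d6:3  d7:3  d8:0  d9:0  d10:0.
Shift C→4, D→5, F→8.
Schedule E@1, G@1, B@2, C@4, D@5, A@5, F@8: d1:4  d2:6  d3:6  d4:5  d5:7  d6:7  d7:7  d8:4  d9:0  d10:0 — peak 7.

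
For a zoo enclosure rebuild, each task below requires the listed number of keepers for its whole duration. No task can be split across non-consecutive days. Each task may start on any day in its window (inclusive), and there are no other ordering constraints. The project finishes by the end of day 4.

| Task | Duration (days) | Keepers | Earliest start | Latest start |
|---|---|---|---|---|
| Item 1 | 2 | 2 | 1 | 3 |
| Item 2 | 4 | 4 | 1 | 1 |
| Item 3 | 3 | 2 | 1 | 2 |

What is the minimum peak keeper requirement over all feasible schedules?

8

Schedule Item 1@1, Item 2@1, Item 3@1: d1:8  d2:8  d3:6  d4:4 — peak 8.
No arrangement of the 6 feasible schedules does better.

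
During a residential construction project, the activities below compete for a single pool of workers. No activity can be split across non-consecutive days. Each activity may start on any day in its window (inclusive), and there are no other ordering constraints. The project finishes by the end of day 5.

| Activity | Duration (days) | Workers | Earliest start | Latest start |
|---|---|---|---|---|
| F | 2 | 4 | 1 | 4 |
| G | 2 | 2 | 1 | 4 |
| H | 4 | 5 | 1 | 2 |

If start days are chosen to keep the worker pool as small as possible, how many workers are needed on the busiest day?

9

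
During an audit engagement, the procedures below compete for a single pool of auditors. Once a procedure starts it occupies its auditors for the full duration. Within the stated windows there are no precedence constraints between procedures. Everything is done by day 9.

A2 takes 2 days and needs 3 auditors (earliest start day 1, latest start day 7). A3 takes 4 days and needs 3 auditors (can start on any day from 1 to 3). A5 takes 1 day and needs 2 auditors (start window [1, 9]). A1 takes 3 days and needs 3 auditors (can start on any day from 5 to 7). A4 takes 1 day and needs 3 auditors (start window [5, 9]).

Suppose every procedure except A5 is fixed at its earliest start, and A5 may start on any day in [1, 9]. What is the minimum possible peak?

6

A5@1: d1:8  d2:6  d3:3  d4:3  d5:6  d6:3  d7:3  d8:0  d9:0 → peak 8
A5@2: d1:6  d2:8  d3:3  d4:3  d5:6  d6:3  d7:3  d8:0  d9:0 → peak 8
A5@3: d1:6  d2:6  d3:5  d4:3  d5:6  d6:3  d7:3  d8:0  d9:0 → peak 6
A5@4: d1:6  d2:6  d3:3  d4:5  d5:6  d6:3  d7:3  d8:0  d9:0 → peak 6
A5@5: d1:6  d2:6  d3:3  d4:3  d5:8  d6:3  d7:3  d8:0  d9:0 → peak 8
A5@6: d1:6  d2:6  d3:3  d4:3  d5:6  d6:5  d7:3  d8:0  d9:0 → peak 6
A5@7: d1:6  d2:6  d3:3  d4:3  d5:6  d6:3  d7:5  d8:0  d9:0 → peak 6
A5@8: d1:6  d2:6  d3:3  d4:3  d5:6  d6:3  d7:3  d8:2  d9:0 → peak 6
A5@9: d1:6  d2:6  d3:3  d4:3  d5:6  d6:3  d7:3  d8:0  d9:2 → peak 6
Best is A5@3, peak 6.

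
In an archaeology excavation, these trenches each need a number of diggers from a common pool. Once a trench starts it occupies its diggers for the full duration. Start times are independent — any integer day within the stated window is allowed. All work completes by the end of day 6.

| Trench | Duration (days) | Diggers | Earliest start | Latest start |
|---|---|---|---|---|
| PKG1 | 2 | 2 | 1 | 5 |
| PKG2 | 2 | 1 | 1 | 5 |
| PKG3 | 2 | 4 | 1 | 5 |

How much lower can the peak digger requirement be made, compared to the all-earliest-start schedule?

Early-start peak: d1:7  d2:7  d3:0  d4:0  d5:0  d6:0 ⇒ 7.
Leveled (PKG1@1, PKG2@1, PKG3@3): d1:3  d2:3  d3:4  d4:4  d5:0  d6:0 ⇒ 4.
Reduction 7 − 4 = 3.

3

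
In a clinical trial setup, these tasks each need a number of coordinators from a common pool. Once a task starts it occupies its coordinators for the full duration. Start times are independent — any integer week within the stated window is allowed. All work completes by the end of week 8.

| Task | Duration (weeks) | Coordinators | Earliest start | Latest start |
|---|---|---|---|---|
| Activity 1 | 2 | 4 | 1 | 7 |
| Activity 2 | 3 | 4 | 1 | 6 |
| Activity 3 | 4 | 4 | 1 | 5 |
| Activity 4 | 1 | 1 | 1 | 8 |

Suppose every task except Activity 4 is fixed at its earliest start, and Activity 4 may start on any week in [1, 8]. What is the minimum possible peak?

12

Activity 4@1: w1:13  w2:12  w3:8  w4:4  w5:0  w6:0  w7:0  w8:0 → peak 13
Activity 4@2: w1:12  w2:13  w3:8  w4:4  w5:0  w6:0  w7:0  w8:0 → peak 13
Activity 4@3: w1:12  w2:12  w3:9  w4:4  w5:0  w6:0  w7:0  w8:0 → peak 12
Activity 4@4: w1:12  w2:12  w3:8  w4:5  w5:0  w6:0  w7:0  w8:0 → peak 12
Activity 4@5: w1:12  w2:12  w3:8  w4:4  w5:1  w6:0  w7:0  w8:0 → peak 12
Activity 4@6: w1:12  w2:12  w3:8  w4:4  w5:0  w6:1  w7:0  w8:0 → peak 12
Activity 4@7: w1:12  w2:12  w3:8  w4:4  w5:0  w6:0  w7:1  w8:0 → peak 12
Activity 4@8: w1:12  w2:12  w3:8  w4:4  w5:0  w6:0  w7:0  w8:1 → peak 12
Best is Activity 4@3, peak 12.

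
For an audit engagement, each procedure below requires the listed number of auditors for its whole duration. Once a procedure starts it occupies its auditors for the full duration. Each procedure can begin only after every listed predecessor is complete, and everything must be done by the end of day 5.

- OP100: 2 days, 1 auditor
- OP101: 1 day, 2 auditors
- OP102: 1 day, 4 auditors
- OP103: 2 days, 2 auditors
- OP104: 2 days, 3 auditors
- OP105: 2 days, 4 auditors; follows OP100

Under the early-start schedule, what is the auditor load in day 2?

6

At early start, day 2 has: OP100, OP103, OP104.
Demand: 1 + 2 + 3 = 6.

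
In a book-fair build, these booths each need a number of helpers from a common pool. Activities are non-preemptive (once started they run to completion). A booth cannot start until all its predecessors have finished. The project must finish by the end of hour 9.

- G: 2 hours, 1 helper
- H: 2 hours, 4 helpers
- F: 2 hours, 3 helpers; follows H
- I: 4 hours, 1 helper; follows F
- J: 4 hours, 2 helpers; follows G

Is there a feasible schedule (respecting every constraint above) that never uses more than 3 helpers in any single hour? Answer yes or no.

Total helper-hours = 28; over 9 hours the average is 28/9 > 3, so some hour must exceed 3.

no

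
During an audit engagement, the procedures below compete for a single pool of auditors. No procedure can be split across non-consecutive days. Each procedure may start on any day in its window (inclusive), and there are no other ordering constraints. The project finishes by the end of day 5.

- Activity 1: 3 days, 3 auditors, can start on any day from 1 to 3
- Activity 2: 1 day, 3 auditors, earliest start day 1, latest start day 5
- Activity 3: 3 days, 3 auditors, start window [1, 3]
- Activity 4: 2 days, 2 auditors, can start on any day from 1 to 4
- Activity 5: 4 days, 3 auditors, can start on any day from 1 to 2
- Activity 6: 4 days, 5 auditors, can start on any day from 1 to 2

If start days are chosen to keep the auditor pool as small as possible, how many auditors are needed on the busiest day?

Early-start (Activity 1@1, Activity 2@1, Activity 3@1, Activity 4@1, Activity 5@1, Activity 6@1) gives peak 19: d1:19  d2:16  d3:14  d4:8  d5:0.
Shift Activity 4→4, Activity 6→2.
Schedule Activity 1@1, Activity 2@1, Activity 3@1, Activity 4@4, Activity 5@1, Activity 6@2: d1:12  d2:14  d3:14  d4:10  d5:7 — peak 14.

14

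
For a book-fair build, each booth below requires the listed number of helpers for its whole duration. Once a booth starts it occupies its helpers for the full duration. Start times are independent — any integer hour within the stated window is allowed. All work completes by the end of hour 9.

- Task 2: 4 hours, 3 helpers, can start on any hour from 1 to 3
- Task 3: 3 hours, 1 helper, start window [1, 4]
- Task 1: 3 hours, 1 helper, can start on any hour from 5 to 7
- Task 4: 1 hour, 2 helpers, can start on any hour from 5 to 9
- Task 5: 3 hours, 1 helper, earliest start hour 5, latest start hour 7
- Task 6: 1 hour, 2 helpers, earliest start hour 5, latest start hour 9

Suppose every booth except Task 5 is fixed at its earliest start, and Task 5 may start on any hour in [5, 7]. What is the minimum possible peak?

5

Task 5@5: h1:4  h2:4  h3:4  h4:3  h5:6  h6:2  h7:2  h8:0  h9:0 → peak 6
Task 5@6: h1:4  h2:4  h3:4  h4:3  h5:5  h6:2  h7:2  h8:1  h9:0 → peak 5
Task 5@7: h1:4  h2:4  h3:4  h4:3  h5:5  h6:1  h7:2  h8:1  h9:1 → peak 5
Best is Task 5@6, peak 5.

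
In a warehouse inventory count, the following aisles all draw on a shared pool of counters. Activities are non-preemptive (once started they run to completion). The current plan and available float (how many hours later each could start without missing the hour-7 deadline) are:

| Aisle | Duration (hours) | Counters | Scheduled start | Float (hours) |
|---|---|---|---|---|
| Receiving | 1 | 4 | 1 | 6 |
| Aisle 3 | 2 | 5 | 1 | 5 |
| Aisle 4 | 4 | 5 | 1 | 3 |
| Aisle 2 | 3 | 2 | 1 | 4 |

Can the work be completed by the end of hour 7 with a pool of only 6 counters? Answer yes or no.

no

The minimum achievable peak is 7; 6 < 7, so no feasible schedule stays within the cap.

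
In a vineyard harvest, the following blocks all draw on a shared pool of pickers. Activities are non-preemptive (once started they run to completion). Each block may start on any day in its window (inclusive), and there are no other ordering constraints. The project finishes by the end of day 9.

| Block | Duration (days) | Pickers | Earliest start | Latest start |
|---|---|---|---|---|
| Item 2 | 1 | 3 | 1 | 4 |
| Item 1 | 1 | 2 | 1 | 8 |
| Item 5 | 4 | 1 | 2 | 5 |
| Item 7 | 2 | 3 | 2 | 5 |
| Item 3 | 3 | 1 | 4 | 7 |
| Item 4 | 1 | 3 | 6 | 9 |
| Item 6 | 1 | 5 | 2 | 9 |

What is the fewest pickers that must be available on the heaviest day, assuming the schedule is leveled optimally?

5

Early-start (Item 2@1, Item 1@1, Item 5@2, Item 7@2, Item 3@4, Item 4@6, Item 6@2) gives peak 9: d1:5  d2:9  d3:4  d4:2  d5:2  d6:4  d7:0  d8:0  d9:0.
Shift Item 6→7.
Schedule Item 2@1, Item 1@1, Item 5@2, Item 7@2, Item 3@4, Item 4@6, Item 6@7: d1:5  d2:4  d3:4  d4:2  d5:2  d6:4  d7:5  d8:0  d9:0 — peak 5.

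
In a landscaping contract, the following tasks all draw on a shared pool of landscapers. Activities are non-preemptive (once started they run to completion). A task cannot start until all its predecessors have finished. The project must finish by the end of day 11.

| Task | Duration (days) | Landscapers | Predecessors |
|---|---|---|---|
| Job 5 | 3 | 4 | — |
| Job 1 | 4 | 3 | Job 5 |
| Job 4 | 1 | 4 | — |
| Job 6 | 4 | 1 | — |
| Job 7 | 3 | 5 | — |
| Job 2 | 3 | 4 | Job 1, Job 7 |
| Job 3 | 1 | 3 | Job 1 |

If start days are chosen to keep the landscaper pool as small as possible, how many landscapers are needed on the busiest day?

Early-start (Job 5@1, Job 1@4, Job 4@1, Job 6@1, Job 7@1, Job 2@8, Job 3@8) gives peak 14: d1:14  d2:10  d3:10  d4:4  d5:3  d6:3  d7:3  d8:7  d9:4  d10:4  d11:0.
Shift Job 6→2, Job 7→6, Job 2→9.
Schedule Job 5@1, Job 1@4, Job 4@1, Job 6@2, Job 7@6, Job 2@9, Job 3@8: d1:8  d2:5  d3:5  d4:4  d5:4  d6:8  d7:8  d8:8  d9:4  d10:4  d11:4 — peak 8.

8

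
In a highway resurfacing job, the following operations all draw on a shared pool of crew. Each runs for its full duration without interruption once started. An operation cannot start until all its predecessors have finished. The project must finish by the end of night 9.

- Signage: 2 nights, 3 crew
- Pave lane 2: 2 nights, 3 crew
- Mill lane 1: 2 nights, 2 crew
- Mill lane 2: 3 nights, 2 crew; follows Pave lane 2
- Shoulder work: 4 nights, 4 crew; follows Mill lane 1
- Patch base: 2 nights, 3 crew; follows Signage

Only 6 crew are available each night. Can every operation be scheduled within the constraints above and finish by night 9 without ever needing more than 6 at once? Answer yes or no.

Schedule Signage@1, Pave lane 2@1, Mill lane 1@3, Mill lane 2@5, Shoulder work@5, Patch base@3: n1:6  n2:6  n3:5  n4:5  n5:6  n6:6  n7:6  n8:4  n9:0 — peak 6 ≤ 6.

yes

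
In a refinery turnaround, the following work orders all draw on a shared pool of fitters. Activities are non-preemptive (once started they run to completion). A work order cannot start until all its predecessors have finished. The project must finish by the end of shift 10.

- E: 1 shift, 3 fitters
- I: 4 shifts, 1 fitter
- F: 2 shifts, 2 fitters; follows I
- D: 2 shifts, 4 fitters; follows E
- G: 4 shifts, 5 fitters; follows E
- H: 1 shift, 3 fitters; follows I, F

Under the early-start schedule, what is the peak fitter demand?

10

Early-start schedule: E@1, I@1, F@5, D@2, G@2, H@7.
Load per shift: shift 1: 4, shift 2: 10, shift 3: 10, shift 4: 6, shift 5: 7, shift 6: 2, shift 7: 3, shift 8: 0, shift 9: 0, shift 10: 0.
Peak is 10.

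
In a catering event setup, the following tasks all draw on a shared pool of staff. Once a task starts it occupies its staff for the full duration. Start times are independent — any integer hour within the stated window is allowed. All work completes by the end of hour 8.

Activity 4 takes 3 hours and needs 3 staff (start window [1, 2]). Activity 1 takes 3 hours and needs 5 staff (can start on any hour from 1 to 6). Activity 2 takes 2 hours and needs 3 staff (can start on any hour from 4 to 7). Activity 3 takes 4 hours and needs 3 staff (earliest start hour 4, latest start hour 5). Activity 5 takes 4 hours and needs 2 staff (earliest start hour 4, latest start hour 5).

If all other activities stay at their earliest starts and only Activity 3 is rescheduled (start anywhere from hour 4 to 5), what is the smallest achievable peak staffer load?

Activity 3@4: h1:8  h2:8  h3:8  h4:8  h5:8  h6:5  h7:5  h8:0 → peak 8
Activity 3@5: h1:8  h2:8  h3:8  h4:5  h5:8  h6:5  h7:5  h8:3 → peak 8
Best is Activity 3@4, peak 8.

8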